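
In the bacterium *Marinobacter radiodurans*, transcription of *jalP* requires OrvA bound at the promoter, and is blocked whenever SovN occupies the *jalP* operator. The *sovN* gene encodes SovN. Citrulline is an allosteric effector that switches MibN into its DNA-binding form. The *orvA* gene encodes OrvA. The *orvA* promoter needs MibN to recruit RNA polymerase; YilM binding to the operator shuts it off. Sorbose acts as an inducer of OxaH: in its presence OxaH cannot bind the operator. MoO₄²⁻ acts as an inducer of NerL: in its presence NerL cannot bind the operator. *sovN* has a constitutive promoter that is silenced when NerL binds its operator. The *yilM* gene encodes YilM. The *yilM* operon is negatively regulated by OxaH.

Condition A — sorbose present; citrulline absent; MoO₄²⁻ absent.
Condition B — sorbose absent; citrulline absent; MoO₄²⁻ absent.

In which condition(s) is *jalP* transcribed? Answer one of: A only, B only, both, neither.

neither

Condition A:
Sorbose is present, so OxaH is inactive.
With no repressor bound, *yilM* is transcribed.
So YilM is produced and active.
Citrulline is absent, so MibN is inactive.
With repressor YilM bound, *orvA* is not transcribed.
So OrvA is not produced.
MoO₄²⁻ is absent, so NerL is active.
With repressor NerL bound, *sovN* is not transcribed.
So SovN is not produced.
Required activator OrvA is absent, so *jalP* is not transcribed.
→ *jalP* is OFF in A.
Condition B:
Sorbose is absent, so OxaH is active.
With repressor OxaH bound, *yilM* is not transcribed.
So YilM is not produced.
Citrulline is absent, so MibN is inactive.
Required activator MibN is absent, so *orvA* is not transcribed.
So OrvA is not produced.
MoO₄²⁻ is absent, so NerL is active.
With repressor NerL bound, *sovN* is not transcribed.
So SovN is not produced.
Required activator OrvA is absent, so *jalP* is not transcribed.
→ *jalP* is OFF in B.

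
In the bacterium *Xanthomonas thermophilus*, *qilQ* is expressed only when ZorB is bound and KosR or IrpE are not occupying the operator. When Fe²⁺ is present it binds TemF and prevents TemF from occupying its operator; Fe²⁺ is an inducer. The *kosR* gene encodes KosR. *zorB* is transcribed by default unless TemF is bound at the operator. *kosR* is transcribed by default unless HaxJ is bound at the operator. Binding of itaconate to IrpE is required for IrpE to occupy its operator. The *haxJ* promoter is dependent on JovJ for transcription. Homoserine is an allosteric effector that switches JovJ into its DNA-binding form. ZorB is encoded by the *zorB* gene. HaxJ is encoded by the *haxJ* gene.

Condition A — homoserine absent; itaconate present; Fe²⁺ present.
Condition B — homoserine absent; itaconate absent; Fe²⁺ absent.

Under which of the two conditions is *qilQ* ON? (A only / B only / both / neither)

neither

Condition A:
Homoserine is absent, so JovJ is inactive.
Required activator JovJ is absent, so *haxJ* is not transcribed.
So HaxJ is not produced.
With no repressor bound, *kosR* is transcribed.
So KosR is produced and active.
Itaconate is present, so IrpE is active.
Fe²⁺ is present, so TemF is inactive.
With no repressor bound, *zorB* is transcribed.
So ZorB is produced and active.
With repressor KosR bound, *qilQ* is not transcribed.
→ *qilQ* is OFF in A.
Condition B:
Homoserine is absent, so JovJ is inactive.
Required activator JovJ is absent, so *haxJ* is not transcribed.
So HaxJ is not produced.
With no repressor bound, *kosR* is transcribed.
So KosR is produced and active.
Itaconate is absent, so IrpE is inactive.
Fe²⁺ is absent, so TemF is active.
With repressor TemF bound, *zorB* is not transcribed.
So ZorB is not produced.
With repressor KosR bound, *qilQ* is not transcribed.
→ *qilQ* is OFF in B.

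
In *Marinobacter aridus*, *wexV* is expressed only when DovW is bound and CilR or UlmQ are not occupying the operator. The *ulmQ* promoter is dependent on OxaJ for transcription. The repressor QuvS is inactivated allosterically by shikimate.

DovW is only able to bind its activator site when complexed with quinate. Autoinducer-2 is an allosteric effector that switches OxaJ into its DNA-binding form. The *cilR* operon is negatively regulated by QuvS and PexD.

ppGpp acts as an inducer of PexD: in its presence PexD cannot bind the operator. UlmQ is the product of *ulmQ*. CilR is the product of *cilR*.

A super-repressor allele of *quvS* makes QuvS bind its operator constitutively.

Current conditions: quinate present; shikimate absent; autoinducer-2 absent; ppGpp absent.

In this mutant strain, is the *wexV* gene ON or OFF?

ON

Quinate is present, so DovW is active.
QuvS is constitutively active in this strain.
ppGpp is absent, so PexD is active.
With repressor QuvS bound, *cilR* is not transcribed.
So CilR is not produced.
Autoinducer-2 is absent, so OxaJ is inactive.
Required activator OxaJ is absent, so *ulmQ* is not transcribed.
So UlmQ is not produced.
No repressor is bound and DovW is active, so *wexV* is transcribed.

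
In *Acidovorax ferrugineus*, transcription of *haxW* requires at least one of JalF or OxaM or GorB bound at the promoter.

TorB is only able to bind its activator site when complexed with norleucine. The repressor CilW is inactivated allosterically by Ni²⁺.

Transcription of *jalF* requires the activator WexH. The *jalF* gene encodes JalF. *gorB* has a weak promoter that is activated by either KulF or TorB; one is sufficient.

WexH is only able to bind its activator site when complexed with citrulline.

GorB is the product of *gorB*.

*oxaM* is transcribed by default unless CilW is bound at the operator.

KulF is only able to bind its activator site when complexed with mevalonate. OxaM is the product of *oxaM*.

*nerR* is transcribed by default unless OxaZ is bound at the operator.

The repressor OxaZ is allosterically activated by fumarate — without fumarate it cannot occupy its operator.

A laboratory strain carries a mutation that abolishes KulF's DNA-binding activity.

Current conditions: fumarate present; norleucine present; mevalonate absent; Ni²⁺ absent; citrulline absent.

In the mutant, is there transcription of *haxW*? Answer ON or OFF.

Citrulline is absent, so WexH is inactive.
Required activator WexH is absent, so *jalF* is not transcribed.
So JalF is not produced.
Ni²⁺ is absent, so CilW is active.
With repressor CilW bound, *oxaM* is not transcribed.
So OxaM is not produced.
KulF is non-functional in this strain, so it has no effect.
Norleucine is present, so TorB is active.
Activator TorB is present, so *gorB* is transcribed.
So GorB is produced and active.
Activator GorB is present, so *haxW* is transcribed.

ON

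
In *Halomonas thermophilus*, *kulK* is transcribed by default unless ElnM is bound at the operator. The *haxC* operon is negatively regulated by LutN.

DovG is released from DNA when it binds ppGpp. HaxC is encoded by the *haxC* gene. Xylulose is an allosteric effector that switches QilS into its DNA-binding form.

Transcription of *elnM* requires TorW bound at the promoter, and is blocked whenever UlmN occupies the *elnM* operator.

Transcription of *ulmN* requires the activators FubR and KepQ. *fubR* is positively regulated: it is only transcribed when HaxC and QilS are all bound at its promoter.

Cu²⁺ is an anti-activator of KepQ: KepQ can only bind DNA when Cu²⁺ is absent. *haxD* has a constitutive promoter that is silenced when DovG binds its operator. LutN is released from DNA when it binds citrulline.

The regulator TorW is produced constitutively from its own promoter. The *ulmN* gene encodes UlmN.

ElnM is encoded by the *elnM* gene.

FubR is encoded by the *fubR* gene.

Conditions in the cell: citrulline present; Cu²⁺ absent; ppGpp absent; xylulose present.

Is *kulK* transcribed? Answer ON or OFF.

Citrulline is present, so LutN is inactive.
With no repressor bound, *haxC* is transcribed.
So HaxC is produced and active.
Xylulose is present, so QilS is active.
No repressor is bound and HaxC and QilS are active, so *fubR* is transcribed.
So FubR is produced and active.
Cu²⁺ is absent, so KepQ is active.
No repressor is bound and FubR and KepQ are active, so *ulmN* is transcribed.
So UlmN is produced and active.
TorW is produced constitutively and is active.
With repressor UlmN bound, *elnM* is not transcribed.
So ElnM is not produced.
With no repressor bound, *kulK* is transcribed.

ON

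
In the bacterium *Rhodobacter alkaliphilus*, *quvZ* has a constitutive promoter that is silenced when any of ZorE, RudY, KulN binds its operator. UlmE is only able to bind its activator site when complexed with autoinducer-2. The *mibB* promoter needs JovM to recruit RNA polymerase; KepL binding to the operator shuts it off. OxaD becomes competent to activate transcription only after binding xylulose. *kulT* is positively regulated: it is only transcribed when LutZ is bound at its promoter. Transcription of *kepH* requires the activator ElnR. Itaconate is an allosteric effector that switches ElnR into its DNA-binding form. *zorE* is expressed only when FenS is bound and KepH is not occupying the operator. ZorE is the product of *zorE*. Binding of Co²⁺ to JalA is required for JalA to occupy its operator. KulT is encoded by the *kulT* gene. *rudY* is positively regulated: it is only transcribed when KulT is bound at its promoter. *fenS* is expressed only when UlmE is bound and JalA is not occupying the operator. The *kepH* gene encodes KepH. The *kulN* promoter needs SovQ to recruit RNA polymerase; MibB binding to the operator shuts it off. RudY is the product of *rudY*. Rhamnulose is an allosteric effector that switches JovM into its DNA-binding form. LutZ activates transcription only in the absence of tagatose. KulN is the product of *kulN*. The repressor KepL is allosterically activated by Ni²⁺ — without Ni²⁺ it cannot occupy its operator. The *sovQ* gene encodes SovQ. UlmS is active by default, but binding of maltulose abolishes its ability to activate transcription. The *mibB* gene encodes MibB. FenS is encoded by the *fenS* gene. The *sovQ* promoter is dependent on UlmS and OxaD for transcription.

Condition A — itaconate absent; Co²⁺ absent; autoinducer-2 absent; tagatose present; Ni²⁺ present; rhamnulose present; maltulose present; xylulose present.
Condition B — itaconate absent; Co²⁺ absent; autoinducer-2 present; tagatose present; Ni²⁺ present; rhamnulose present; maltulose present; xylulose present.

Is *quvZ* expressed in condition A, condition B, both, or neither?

A only

Condition A:
Itaconate is absent, so ElnR is inactive.
Required activator ElnR is absent, so *kepH* is not transcribed.
So KepH is not produced.
Co²⁺ is absent, so JalA is inactive.
Autoinducer-2 is absent, so UlmE is inactive.
Required activator UlmE is absent, so *fenS* is not transcribed.
So FenS is not produced.
Required activator FenS is absent, so *zorE* is not transcribed.
So ZorE is not produced.
Tagatose is present, so LutZ is inactive.
Required activator LutZ is absent, so *kulT* is not transcribed.
So KulT is not produced.
Required activator KulT is absent, so *rudY* is not transcribed.
So RudY is not produced.
Ni²⁺ is present, so KepL is active.
Rhamnulose is present, so JovM is active.
With repressor KepL bound, *mibB* is not transcribed.
So MibB is not produced.
Maltulose is present, so UlmS is inactive.
Xylulose is present, so OxaD is active.
Required activator UlmS is absent, so *sovQ* is not transcribed.
So SovQ is not produced.
Required activator SovQ is absent, so *kulN* is not transcribed.
So KulN is not produced.
With no repressor bound, *quvZ* is transcribed.
→ *quvZ* is ON in A.
Condition B:
Itaconate is absent, so ElnR is inactive.
Required activator ElnR is absent, so *kepH* is not transcribed.
So KepH is not produced.
Co²⁺ is absent, so JalA is inactive.
Autoinducer-2 is present, so UlmE is active.
No repressor is bound and UlmE is active, so *fenS* is transcribed.
So FenS is produced and active.
No repressor is bound and FenS is active, so *zorE* is transcribed.
So ZorE is produced and active.
Tagatose is present, so LutZ is inactive.
Required activator LutZ is absent, so *kulT* is not transcribed.
So KulT is not produced.
Required activator KulT is absent, so *rudY* is not transcribed.
So RudY is not produced.
Ni²⁺ is present, so KepL is active.
Rhamnulose is present, so JovM is active.
With repressor KepL bound, *mibB* is not transcribed.
So MibB is not produced.
Maltulose is present, so UlmS is inactive.
Xylulose is present, so OxaD is active.
Required activator UlmS is absent, so *sovQ* is not transcribed.
So SovQ is not produced.
Required activator SovQ is absent, so *kulN* is not transcribed.
So KulN is not produced.
With repressor ZorE bound, *quvZ* is not transcribed.
→ *quvZ* is OFF in B.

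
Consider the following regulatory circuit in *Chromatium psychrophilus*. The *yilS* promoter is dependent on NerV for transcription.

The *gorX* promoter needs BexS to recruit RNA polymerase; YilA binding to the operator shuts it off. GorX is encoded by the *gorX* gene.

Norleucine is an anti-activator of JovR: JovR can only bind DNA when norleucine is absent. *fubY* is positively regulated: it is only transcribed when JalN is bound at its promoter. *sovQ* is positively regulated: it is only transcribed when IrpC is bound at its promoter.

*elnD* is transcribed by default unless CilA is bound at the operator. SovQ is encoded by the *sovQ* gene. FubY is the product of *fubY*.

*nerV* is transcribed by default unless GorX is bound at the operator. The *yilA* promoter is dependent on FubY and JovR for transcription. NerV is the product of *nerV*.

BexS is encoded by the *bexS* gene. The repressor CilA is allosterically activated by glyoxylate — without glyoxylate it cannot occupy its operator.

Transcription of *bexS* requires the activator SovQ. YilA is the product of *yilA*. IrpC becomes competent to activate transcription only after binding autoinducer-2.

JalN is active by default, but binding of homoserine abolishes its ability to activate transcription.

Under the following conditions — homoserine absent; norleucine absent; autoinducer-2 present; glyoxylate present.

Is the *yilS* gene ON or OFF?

Homoserine is absent, so JalN is active.
No repressor is bound and JalN is active, so *fubY* is transcribed.
So FubY is produced and active.
Norleucine is absent, so JovR is active.
No repressor is bound and FubY and JovR are active, so *yilA* is transcribed.
So YilA is produced and active.
Autoinducer-2 is present, so IrpC is active.
No repressor is bound and IrpC is active, so *sovQ* is transcribed.
So SovQ is produced and active.
No repressor is bound and SovQ is active, so *bexS* is transcribed.
So BexS is produced and active.
With repressor YilA bound, *gorX* is not transcribed.
So GorX is not produced.
With no repressor bound, *nerV* is transcribed.
So NerV is produced and active.
No repressor is bound and NerV is active, so *yilS* is transcribed.

ON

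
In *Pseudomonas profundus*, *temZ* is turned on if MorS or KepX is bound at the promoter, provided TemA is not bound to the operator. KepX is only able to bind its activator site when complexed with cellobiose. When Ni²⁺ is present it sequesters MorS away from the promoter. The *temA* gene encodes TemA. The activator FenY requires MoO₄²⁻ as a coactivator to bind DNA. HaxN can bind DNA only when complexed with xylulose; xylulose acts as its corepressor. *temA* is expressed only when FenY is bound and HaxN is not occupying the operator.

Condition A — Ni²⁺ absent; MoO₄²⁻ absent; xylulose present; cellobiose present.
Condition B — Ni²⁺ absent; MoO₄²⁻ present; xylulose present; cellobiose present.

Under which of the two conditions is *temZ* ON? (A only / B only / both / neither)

Condition A:
Ni²⁺ is absent, so MorS is active.
MoO₄²⁻ is absent, so FenY is inactive.
Xylulose is present, so HaxN is active.
With repressor HaxN bound, *temA* is not transcribed.
So TemA is not produced.
Cellobiose is present, so KepX is active.
Activator MorS is present, so *temZ* is transcribed.
→ *temZ* is ON in A.
Condition B:
Ni²⁺ is absent, so MorS is active.
MoO₄²⁻ is present, so FenY is active.
Xylulose is present, so HaxN is active.
With repressor HaxN bound, *temA* is not transcribed.
So TemA is not produced.
Cellobiose is present, so KepX is active.
Activator MorS is present, so *temZ* is transcribed.
→ *temZ* is ON in B.

both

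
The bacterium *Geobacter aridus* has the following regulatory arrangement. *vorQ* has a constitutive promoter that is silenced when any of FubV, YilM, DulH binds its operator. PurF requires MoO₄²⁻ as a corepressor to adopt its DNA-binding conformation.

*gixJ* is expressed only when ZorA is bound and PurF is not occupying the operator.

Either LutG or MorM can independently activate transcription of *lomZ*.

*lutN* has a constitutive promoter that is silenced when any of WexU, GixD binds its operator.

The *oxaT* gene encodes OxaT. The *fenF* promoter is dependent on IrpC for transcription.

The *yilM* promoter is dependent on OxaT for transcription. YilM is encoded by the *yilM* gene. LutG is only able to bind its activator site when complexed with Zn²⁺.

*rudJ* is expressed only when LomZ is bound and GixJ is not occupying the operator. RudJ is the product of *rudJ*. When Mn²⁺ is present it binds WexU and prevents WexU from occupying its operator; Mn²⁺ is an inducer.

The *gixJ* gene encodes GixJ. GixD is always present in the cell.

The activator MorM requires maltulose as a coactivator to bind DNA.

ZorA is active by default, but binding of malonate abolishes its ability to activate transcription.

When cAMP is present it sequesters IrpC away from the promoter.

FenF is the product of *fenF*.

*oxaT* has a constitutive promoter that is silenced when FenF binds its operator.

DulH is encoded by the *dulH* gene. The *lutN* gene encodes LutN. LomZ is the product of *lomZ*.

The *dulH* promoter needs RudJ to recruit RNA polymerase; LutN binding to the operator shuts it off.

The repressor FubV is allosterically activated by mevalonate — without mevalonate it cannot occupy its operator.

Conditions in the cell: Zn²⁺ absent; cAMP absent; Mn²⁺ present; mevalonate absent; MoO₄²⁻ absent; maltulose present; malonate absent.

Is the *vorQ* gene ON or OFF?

ON

Mevalonate is absent, so FubV is inactive.
cAMP is absent, so IrpC is active.
No repressor is bound and IrpC is active, so *fenF* is transcribed.
So FenF is produced and active.
With repressor FenF bound, *oxaT* is not transcribed.
So OxaT is not produced.
Required activator OxaT is absent, so *yilM* is not transcribed.
So YilM is not produced.
Zn²⁺ is absent, so LutG is inactive.
Maltulose is present, so MorM is active.
Activator MorM is present, so *lomZ* is transcribed.
So LomZ is produced and active.
Malonate is absent, so ZorA is active.
MoO₄²⁻ is absent, so PurF is inactive.
No repressor is bound and ZorA is active, so *gixJ* is transcribed.
So GixJ is produced and active.
With repressor GixJ bound, *rudJ* is not transcribed.
So RudJ is not produced.
Mn²⁺ is present, so WexU is inactive.
GixD is produced constitutively and is active.
With repressor GixD bound, *lutN* is not transcribed.
So LutN is not produced.
Required activator RudJ is absent, so *dulH* is not transcribed.
So DulH is not produced.
With no repressor bound, *vorQ* is transcribed.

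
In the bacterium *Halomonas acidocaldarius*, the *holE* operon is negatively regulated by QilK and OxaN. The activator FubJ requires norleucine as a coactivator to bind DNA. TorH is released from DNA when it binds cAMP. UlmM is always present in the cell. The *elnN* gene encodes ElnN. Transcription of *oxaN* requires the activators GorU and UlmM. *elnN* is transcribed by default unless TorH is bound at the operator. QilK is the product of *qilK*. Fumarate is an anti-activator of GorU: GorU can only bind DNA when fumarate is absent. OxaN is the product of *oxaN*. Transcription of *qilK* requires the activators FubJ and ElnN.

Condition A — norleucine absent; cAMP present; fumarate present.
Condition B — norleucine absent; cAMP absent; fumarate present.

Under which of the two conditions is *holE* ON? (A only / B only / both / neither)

Condition A:
Norleucine is absent, so FubJ is inactive.
cAMP is present, so TorH is inactive.
With no repressor bound, *elnN* is transcribed.
So ElnN is produced and active.
Required activator FubJ is absent, so *qilK* is not transcribed.
So QilK is not produced.
Fumarate is present, so GorU is inactive.
UlmM is produced constitutively and is active.
Required activator GorU is absent, so *oxaN* is not transcribed.
So OxaN is not produced.
With no repressor bound, *holE* is transcribed.
→ *holE* is ON in A.
Condition B:
Norleucine is absent, so FubJ is inactive.
cAMP is absent, so TorH is active.
With repressor TorH bound, *elnN* is not transcribed.
So ElnN is not produced.
Required activator FubJ is absent, so *qilK* is not transcribed.
So QilK is not produced.
Fumarate is present, so GorU is inactive.
UlmM is produced constitutively and is active.
Required activator GorU is absent, so *oxaN* is not transcribed.
So OxaN is not produced.
With no repressor bound, *holE* is transcribed.
→ *holE* is ON in B.

both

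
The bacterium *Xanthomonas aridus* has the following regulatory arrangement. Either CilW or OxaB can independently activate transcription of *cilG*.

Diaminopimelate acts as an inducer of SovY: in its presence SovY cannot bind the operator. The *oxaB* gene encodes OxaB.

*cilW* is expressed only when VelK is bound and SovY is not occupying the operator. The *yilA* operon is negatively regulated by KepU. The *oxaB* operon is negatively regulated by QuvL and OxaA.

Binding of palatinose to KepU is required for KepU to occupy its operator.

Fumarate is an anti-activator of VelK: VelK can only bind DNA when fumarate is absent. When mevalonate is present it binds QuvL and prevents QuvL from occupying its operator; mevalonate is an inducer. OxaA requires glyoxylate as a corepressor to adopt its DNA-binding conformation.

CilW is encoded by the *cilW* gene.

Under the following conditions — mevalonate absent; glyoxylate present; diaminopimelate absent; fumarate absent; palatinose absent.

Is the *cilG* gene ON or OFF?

OFF

Fumarate is absent, so VelK is active.
Diaminopimelate is absent, so SovY is active.
With repressor SovY bound, *cilW* is not transcribed.
So CilW is not produced.
Mevalonate is absent, so QuvL is active.
Glyoxylate is present, so OxaA is active.
With repressor QuvL bound, *oxaB* is not transcribed.
So OxaB is not produced.
No activator is available at the *cilG* promoter, so *cilG* is not transcribed.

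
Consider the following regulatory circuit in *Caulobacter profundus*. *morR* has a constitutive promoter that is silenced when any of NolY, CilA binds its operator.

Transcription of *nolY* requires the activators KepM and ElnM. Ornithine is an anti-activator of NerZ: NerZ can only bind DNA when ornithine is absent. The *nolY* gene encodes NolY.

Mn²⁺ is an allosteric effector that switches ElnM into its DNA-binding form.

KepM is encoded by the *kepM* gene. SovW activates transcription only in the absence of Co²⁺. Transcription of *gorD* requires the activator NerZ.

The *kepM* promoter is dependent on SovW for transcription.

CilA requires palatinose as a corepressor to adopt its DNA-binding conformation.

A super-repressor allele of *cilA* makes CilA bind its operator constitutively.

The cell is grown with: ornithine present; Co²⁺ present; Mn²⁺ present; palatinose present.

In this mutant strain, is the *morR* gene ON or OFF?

OFF

Co²⁺ is present, so SovW is inactive.
Required activator SovW is absent, so *kepM* is not transcribed.
So KepM is not produced.
Mn²⁺ is present, so ElnM is active.
Required activator KepM is absent, so *nolY* is not transcribed.
So NolY is not produced.
CilA is constitutively active in this strain.
With repressor CilA bound, *morR* is not transcribed.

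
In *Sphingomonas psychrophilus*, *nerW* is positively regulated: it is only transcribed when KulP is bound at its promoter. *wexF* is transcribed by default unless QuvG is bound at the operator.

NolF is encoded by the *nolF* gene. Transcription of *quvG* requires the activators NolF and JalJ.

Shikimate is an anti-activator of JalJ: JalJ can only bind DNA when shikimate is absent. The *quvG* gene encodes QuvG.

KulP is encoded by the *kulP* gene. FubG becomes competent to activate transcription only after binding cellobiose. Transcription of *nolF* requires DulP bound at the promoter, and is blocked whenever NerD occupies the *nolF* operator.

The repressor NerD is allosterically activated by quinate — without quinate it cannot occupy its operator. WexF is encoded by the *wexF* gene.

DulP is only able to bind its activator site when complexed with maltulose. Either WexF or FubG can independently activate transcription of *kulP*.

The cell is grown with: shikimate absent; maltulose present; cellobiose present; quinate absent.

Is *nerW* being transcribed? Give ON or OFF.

Maltulose is present, so DulP is active.
Quinate is absent, so NerD is inactive.
No repressor is bound and DulP is active, so *nolF* is transcribed.
So NolF is produced and active.
Shikimate is absent, so JalJ is active.
No repressor is bound and NolF and JalJ are active, so *quvG* is transcribed.
So QuvG is produced and active.
With repressor QuvG bound, *wexF* is not transcribed.
So WexF is not produced.
Cellobiose is present, so FubG is active.
Activator FubG is present, so *kulP* is transcribed.
So KulP is produced and active.
No repressor is bound and KulP is active, so *nerW* is transcribed.

ON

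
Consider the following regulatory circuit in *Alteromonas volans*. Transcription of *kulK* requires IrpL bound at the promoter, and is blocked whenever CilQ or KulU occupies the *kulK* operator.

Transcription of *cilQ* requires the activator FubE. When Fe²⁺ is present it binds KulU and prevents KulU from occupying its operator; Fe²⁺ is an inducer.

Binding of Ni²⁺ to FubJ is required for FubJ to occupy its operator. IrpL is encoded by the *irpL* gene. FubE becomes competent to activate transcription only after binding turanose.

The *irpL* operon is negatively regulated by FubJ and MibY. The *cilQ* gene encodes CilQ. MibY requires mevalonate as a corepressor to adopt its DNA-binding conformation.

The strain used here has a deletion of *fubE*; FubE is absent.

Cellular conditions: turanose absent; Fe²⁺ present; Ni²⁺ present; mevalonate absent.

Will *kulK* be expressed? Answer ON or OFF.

OFF

FubE is non-functional in this strain, so it has no effect.
Required activator FubE is absent, so *cilQ* is not transcribed.
So CilQ is not produced.
Ni²⁺ is present, so FubJ is active.
Mevalonate is absent, so MibY is inactive.
With repressor FubJ bound, *irpL* is not transcribed.
So IrpL is not produced.
Fe²⁺ is present, so KulU is inactive.
Required activator IrpL is absent, so *kulK* is not transcribed.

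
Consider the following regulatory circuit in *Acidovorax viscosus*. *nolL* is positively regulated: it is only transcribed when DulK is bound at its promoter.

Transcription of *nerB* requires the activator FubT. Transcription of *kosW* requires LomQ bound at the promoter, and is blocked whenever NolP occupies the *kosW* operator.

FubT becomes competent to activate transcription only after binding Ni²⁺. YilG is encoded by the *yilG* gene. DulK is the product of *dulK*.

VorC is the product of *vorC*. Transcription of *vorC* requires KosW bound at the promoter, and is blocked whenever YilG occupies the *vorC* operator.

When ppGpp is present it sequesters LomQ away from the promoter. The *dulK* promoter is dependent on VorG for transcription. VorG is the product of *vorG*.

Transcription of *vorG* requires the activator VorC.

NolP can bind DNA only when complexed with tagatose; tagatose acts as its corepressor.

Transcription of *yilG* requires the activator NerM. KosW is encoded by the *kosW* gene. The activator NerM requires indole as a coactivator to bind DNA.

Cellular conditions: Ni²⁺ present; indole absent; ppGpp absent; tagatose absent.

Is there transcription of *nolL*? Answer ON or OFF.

ON

Indole is absent, so NerM is inactive.
Required activator NerM is absent, so *yilG* is not transcribed.
So YilG is not produced.
ppGpp is absent, so LomQ is active.
Tagatose is absent, so NolP is inactive.
No repressor is bound and LomQ is active, so *kosW* is transcribed.
So KosW is produced and active.
No repressor is bound and KosW is active, so *vorC* is transcribed.
So VorC is produced and active.
No repressor is bound and VorC is active, so *vorG* is transcribed.
So VorG is produced and active.
No repressor is bound and VorG is active, so *dulK* is transcribed.
So DulK is produced and active.
No repressor is bound and DulK is active, so *nolL* is transcribed.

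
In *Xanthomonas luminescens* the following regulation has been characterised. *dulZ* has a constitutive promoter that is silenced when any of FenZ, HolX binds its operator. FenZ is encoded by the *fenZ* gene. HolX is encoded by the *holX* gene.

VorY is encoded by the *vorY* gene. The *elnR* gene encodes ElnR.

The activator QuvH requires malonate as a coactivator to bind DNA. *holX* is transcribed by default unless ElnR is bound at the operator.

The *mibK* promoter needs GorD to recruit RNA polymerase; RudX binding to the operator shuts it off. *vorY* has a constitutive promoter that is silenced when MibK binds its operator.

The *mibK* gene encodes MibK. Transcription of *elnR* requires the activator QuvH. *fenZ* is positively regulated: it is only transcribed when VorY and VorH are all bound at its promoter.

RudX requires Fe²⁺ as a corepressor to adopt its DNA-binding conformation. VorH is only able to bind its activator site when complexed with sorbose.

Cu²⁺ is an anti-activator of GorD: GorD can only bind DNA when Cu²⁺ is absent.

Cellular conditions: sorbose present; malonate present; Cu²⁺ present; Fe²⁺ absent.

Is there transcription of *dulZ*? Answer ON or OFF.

Fe²⁺ is absent, so RudX is inactive.
Cu²⁺ is present, so GorD is inactive.
Required activator GorD is absent, so *mibK* is not transcribed.
So MibK is not produced.
With no repressor bound, *vorY* is transcribed.
So VorY is produced and active.
Sorbose is present, so VorH is active.
No repressor is bound and VorY and VorH are active, so *fenZ* is transcribed.
So FenZ is produced and active.
Malonate is present, so QuvH is active.
No repressor is bound and QuvH is active, so *elnR* is transcribed.
So ElnR is produced and active.
With repressor ElnR bound, *holX* is not transcribed.
So HolX is not produced.
With repressor FenZ bound, *dulZ* is not transcribed.

OFF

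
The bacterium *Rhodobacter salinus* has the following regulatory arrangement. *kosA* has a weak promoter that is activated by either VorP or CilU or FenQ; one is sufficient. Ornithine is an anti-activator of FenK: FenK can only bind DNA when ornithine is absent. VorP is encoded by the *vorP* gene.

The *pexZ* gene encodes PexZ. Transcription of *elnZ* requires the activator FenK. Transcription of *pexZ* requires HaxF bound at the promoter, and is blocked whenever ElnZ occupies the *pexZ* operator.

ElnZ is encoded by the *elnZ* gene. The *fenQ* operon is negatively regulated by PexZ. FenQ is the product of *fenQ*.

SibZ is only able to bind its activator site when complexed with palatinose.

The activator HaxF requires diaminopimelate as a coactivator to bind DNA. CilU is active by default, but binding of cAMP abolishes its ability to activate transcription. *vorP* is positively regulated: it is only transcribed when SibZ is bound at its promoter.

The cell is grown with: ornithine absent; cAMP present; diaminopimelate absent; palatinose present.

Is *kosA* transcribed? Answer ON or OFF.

ON

Palatinose is present, so SibZ is active.
No repressor is bound and SibZ is active, so *vorP* is transcribed.
So VorP is produced and active.
cAMP is present, so CilU is inactive.
Diaminopimelate is absent, so HaxF is inactive.
Ornithine is absent, so FenK is active.
No repressor is bound and FenK is active, so *elnZ* is transcribed.
So ElnZ is produced and active.
With repressor ElnZ bound, *pexZ* is not transcribed.
So PexZ is not produced.
With no repressor bound, *fenQ* is transcribed.
So FenQ is produced and active.
Activator VorP is present, so *kosA* is transcribed.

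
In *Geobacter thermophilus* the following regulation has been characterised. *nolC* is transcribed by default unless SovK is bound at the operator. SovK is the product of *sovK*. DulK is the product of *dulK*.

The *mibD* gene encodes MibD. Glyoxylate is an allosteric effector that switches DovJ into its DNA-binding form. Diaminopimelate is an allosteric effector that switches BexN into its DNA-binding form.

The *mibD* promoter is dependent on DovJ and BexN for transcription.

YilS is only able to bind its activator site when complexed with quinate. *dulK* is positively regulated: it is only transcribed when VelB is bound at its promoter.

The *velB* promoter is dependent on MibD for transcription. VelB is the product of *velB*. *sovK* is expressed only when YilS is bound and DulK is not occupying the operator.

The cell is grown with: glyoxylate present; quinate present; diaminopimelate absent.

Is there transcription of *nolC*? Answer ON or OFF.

OFF

Glyoxylate is present, so DovJ is active.
Diaminopimelate is absent, so BexN is inactive.
Required activator BexN is absent, so *mibD* is not transcribed.
So MibD is not produced.
Required activator MibD is absent, so *velB* is not transcribed.
So VelB is not produced.
Required activator VelB is absent, so *dulK* is not transcribed.
So DulK is not produced.
Quinate is present, so YilS is active.
No repressor is bound and YilS is active, so *sovK* is transcribed.
So SovK is produced and active.
With repressor SovK bound, *nolC* is not transcribed.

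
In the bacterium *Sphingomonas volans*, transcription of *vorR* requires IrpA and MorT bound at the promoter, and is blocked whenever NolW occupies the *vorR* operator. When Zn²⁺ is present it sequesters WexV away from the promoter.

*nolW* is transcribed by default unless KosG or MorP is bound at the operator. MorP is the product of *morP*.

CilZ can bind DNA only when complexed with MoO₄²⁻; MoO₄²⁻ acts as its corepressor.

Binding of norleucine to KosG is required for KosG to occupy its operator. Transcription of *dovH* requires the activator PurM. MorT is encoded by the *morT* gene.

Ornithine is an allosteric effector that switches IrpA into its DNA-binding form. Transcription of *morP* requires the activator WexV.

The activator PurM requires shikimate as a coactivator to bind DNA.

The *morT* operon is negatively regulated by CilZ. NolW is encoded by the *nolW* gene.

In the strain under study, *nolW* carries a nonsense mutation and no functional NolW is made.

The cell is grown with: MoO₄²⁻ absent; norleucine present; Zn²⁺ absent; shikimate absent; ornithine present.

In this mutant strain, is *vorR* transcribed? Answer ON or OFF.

ON

NolW is non-functional in this strain, so it has no effect.
Ornithine is present, so IrpA is active.
MoO₄²⁻ is absent, so CilZ is inactive.
With no repressor bound, *morT* is transcribed.
So MorT is produced and active.
No repressor is bound and IrpA and MorT are active, so *vorR* is transcribed.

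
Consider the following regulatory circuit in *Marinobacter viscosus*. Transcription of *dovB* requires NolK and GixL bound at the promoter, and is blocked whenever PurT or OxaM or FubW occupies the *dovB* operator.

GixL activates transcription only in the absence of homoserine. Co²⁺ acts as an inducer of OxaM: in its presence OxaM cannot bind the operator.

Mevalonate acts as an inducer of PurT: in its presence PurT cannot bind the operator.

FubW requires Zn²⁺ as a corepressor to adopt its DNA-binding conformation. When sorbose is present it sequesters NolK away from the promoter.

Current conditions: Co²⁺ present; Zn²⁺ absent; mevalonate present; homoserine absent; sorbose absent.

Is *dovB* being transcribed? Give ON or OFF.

Mevalonate is present, so PurT is inactive.
Co²⁺ is present, so OxaM is inactive.
Sorbose is absent, so NolK is active.
Homoserine is absent, so GixL is active.
Zn²⁺ is absent, so FubW is inactive.
No repressor is bound and NolK and GixL are active, so *dovB* is transcribed.

ON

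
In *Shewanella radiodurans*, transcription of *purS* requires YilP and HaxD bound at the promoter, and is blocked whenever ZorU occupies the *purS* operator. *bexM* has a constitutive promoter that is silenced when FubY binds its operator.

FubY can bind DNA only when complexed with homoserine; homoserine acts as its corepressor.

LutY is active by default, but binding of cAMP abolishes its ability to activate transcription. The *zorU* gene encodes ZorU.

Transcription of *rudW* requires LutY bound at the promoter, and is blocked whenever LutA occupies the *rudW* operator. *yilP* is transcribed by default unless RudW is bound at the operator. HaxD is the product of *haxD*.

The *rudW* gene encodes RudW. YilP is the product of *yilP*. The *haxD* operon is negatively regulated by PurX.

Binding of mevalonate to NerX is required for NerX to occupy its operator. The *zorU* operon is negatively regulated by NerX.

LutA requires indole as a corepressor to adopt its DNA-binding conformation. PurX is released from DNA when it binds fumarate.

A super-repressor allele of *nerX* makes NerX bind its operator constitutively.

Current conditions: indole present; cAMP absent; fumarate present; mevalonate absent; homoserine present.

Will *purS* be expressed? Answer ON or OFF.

ON

Indole is present, so LutA is active.
cAMP is absent, so LutY is active.
With repressor LutA bound, *rudW* is not transcribed.
So RudW is not produced.
With no repressor bound, *yilP* is transcribed.
So YilP is produced and active.
Fumarate is present, so PurX is inactive.
With no repressor bound, *haxD* is transcribed.
So HaxD is produced and active.
NerX is constitutively active in this strain.
With repressor NerX bound, *zorU* is not transcribed.
So ZorU is not produced.
No repressor is bound and YilP and HaxD are active, so *purS* is transcribed.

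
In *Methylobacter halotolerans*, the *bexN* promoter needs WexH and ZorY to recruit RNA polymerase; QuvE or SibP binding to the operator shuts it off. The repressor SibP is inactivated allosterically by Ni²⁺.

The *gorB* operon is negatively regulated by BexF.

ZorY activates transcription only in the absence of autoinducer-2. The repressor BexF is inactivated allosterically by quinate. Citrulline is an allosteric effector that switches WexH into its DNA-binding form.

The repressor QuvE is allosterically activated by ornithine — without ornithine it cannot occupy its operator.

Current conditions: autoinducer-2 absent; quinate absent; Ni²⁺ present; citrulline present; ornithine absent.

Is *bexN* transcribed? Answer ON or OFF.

Ornithine is absent, so QuvE is inactive.
Citrulline is present, so WexH is active.
Autoinducer-2 is absent, so ZorY is active.
Ni²⁺ is present, so SibP is inactive.
No repressor is bound and WexH and ZorY are active, so *bexN* is transcribed.

ON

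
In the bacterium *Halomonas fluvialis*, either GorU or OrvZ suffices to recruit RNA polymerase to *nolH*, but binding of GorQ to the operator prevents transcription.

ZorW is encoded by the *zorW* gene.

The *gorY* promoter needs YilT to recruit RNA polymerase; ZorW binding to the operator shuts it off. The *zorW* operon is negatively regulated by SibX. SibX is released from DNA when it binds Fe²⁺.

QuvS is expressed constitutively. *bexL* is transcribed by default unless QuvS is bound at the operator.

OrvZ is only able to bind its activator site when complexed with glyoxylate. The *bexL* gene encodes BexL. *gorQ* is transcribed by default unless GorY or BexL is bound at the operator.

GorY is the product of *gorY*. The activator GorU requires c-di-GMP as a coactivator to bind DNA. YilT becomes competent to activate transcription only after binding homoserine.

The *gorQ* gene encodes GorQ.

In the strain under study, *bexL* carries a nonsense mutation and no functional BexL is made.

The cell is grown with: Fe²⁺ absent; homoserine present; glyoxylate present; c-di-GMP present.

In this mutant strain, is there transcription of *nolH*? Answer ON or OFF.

Homoserine is present, so YilT is active.
Fe²⁺ is absent, so SibX is active.
With repressor SibX bound, *zorW* is not transcribed.
So ZorW is not produced.
No repressor is bound and YilT is active, so *gorY* is transcribed.
So GorY is produced and active.
BexL is non-functional in this strain, so it has no effect.
With repressor GorY bound, *gorQ* is not transcribed.
So GorQ is not produced.
c-di-GMP is present, so GorU is active.
Glyoxylate is present, so OrvZ is active.
Activator GorU is present, so *nolH* is transcribed.

ON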